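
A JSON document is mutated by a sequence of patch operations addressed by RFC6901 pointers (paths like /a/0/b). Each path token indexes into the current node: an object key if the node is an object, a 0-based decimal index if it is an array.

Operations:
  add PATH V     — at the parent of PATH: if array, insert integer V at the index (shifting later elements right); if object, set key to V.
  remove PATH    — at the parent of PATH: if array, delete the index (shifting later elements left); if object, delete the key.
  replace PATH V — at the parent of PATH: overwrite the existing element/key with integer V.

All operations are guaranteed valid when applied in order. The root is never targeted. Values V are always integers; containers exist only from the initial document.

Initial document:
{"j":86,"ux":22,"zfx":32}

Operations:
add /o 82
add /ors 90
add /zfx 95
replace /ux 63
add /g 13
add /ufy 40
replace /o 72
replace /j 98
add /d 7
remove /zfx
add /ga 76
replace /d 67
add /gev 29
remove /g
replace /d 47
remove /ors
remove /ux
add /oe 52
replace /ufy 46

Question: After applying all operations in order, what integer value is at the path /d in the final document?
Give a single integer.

After op 1 (add /o 82): {"j":86,"o":82,"ux":22,"zfx":32}
After op 2 (add /ors 90): {"j":86,"o":82,"ors":90,"ux":22,"zfx":32}
After op 3 (add /zfx 95): {"j":86,"o":82,"ors":90,"ux":22,"zfx":95}
After op 4 (replace /ux 63): {"j":86,"o":82,"ors":90,"ux":63,"zfx":95}
After op 5 (add /g 13): {"g":13,"j":86,"o":82,"ors":90,"ux":63,"zfx":95}
After op 6 (add /ufy 40): {"g":13,"j":86,"o":82,"ors":90,"ufy":40,"ux":63,"zfx":95}
After op 7 (replace /o 72): {"g":13,"j":86,"o":72,"ors":90,"ufy":40,"ux":63,"zfx":95}
After op 8 (replace /j 98): {"g":13,"j":98,"o":72,"ors":90,"ufy":40,"ux":63,"zfx":95}
After op 9 (add /d 7): {"d":7,"g":13,"j":98,"o":72,"ors":90,"ufy":40,"ux":63,"zfx":95}
After op 10 (remove /zfx): {"d":7,"g":13,"j":98,"o":72,"ors":90,"ufy":40,"ux":63}
After op 11 (add /ga 76): {"d":7,"g":13,"ga":76,"j":98,"o":72,"ors":90,"ufy":40,"ux":63}
After op 12 (replace /d 67): {"d":67,"g":13,"ga":76,"j":98,"o":72,"ors":90,"ufy":40,"ux":63}
After op 13 (add /gev 29): {"d":67,"g":13,"ga":76,"gev":29,"j":98,"o":72,"ors":90,"ufy":40,"ux":63}
After op 14 (remove /g): {"d":67,"ga":76,"gev":29,"j":98,"o":72,"ors":90,"ufy":40,"ux":63}
After op 15 (replace /d 47): {"d":47,"ga":76,"gev":29,"j":98,"o":72,"ors":90,"ufy":40,"ux":63}
After op 16 (remove /ors): {"d":47,"ga":76,"gev":29,"j":98,"o":72,"ufy":40,"ux":63}
After op 17 (remove /ux): {"d":47,"ga":76,"gev":29,"j":98,"o":72,"ufy":40}
After op 18 (add /oe 52): {"d":47,"ga":76,"gev":29,"j":98,"o":72,"oe":52,"ufy":40}
After op 19 (replace /ufy 46): {"d":47,"ga":76,"gev":29,"j":98,"o":72,"oe":52,"ufy":46}
Value at /d: 47

Answer: 47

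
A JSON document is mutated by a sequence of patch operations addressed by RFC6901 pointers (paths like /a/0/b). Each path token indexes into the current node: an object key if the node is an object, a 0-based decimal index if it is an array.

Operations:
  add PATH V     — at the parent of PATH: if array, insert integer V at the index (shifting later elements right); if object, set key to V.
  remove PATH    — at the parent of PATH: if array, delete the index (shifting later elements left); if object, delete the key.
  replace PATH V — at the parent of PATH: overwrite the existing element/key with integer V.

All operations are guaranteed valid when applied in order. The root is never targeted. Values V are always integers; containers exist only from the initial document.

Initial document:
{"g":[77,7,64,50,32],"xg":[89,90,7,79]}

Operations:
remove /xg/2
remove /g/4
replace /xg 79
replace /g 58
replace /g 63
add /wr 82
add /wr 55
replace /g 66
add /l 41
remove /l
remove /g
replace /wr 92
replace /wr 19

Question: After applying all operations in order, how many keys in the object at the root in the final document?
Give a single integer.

After op 1 (remove /xg/2): {"g":[77,7,64,50,32],"xg":[89,90,79]}
After op 2 (remove /g/4): {"g":[77,7,64,50],"xg":[89,90,79]}
After op 3 (replace /xg 79): {"g":[77,7,64,50],"xg":79}
After op 4 (replace /g 58): {"g":58,"xg":79}
After op 5 (replace /g 63): {"g":63,"xg":79}
After op 6 (add /wr 82): {"g":63,"wr":82,"xg":79}
After op 7 (add /wr 55): {"g":63,"wr":55,"xg":79}
After op 8 (replace /g 66): {"g":66,"wr":55,"xg":79}
After op 9 (add /l 41): {"g":66,"l":41,"wr":55,"xg":79}
After op 10 (remove /l): {"g":66,"wr":55,"xg":79}
After op 11 (remove /g): {"wr":55,"xg":79}
After op 12 (replace /wr 92): {"wr":92,"xg":79}
After op 13 (replace /wr 19): {"wr":19,"xg":79}
Size at the root: 2

Answer: 2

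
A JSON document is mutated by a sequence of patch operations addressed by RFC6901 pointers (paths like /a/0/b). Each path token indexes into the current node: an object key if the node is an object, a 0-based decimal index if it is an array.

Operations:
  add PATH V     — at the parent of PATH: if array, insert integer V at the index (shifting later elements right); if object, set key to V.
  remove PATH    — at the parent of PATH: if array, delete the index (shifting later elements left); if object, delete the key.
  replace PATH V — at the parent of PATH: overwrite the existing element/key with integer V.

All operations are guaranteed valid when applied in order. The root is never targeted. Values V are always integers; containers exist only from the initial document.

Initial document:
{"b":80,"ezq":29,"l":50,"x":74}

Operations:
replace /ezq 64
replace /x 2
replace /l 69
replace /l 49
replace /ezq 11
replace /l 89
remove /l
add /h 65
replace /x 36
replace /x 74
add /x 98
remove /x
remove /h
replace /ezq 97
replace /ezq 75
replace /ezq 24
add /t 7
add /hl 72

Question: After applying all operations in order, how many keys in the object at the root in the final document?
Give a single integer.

Answer: 4

Derivation:
After op 1 (replace /ezq 64): {"b":80,"ezq":64,"l":50,"x":74}
After op 2 (replace /x 2): {"b":80,"ezq":64,"l":50,"x":2}
After op 3 (replace /l 69): {"b":80,"ezq":64,"l":69,"x":2}
After op 4 (replace /l 49): {"b":80,"ezq":64,"l":49,"x":2}
After op 5 (replace /ezq 11): {"b":80,"ezq":11,"l":49,"x":2}
After op 6 (replace /l 89): {"b":80,"ezq":11,"l":89,"x":2}
After op 7 (remove /l): {"b":80,"ezq":11,"x":2}
After op 8 (add /h 65): {"b":80,"ezq":11,"h":65,"x":2}
After op 9 (replace /x 36): {"b":80,"ezq":11,"h":65,"x":36}
After op 10 (replace /x 74): {"b":80,"ezq":11,"h":65,"x":74}
After op 11 (add /x 98): {"b":80,"ezq":11,"h":65,"x":98}
After op 12 (remove /x): {"b":80,"ezq":11,"h":65}
After op 13 (remove /h): {"b":80,"ezq":11}
After op 14 (replace /ezq 97): {"b":80,"ezq":97}
After op 15 (replace /ezq 75): {"b":80,"ezq":75}
After op 16 (replace /ezq 24): {"b":80,"ezq":24}
After op 17 (add /t 7): {"b":80,"ezq":24,"t":7}
After op 18 (add /hl 72): {"b":80,"ezq":24,"hl":72,"t":7}
Size at the root: 4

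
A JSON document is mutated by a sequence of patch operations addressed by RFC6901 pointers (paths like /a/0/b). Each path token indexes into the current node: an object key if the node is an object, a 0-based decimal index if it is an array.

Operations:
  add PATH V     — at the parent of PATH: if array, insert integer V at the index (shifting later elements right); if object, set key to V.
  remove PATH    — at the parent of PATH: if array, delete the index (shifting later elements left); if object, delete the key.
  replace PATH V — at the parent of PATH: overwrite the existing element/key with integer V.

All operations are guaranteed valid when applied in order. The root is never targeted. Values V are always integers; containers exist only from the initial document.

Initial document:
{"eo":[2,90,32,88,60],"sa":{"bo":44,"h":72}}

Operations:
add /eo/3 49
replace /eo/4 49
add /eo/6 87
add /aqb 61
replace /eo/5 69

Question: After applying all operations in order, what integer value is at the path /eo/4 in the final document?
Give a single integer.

Answer: 49

Derivation:
After op 1 (add /eo/3 49): {"eo":[2,90,32,49,88,60],"sa":{"bo":44,"h":72}}
After op 2 (replace /eo/4 49): {"eo":[2,90,32,49,49,60],"sa":{"bo":44,"h":72}}
After op 3 (add /eo/6 87): {"eo":[2,90,32,49,49,60,87],"sa":{"bo":44,"h":72}}
After op 4 (add /aqb 61): {"aqb":61,"eo":[2,90,32,49,49,60,87],"sa":{"bo":44,"h":72}}
After op 5 (replace /eo/5 69): {"aqb":61,"eo":[2,90,32,49,49,69,87],"sa":{"bo":44,"h":72}}
Value at /eo/4: 49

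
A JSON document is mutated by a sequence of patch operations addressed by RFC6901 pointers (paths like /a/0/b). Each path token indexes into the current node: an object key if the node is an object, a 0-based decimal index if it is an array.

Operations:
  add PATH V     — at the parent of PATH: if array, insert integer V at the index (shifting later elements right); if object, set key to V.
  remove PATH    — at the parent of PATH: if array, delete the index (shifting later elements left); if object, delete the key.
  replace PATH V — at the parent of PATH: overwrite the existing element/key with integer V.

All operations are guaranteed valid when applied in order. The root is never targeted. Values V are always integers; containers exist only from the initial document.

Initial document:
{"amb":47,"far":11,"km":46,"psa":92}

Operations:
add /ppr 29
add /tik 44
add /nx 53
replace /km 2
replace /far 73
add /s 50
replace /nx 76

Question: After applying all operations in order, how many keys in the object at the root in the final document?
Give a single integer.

Answer: 8

Derivation:
After op 1 (add /ppr 29): {"amb":47,"far":11,"km":46,"ppr":29,"psa":92}
After op 2 (add /tik 44): {"amb":47,"far":11,"km":46,"ppr":29,"psa":92,"tik":44}
After op 3 (add /nx 53): {"amb":47,"far":11,"km":46,"nx":53,"ppr":29,"psa":92,"tik":44}
After op 4 (replace /km 2): {"amb":47,"far":11,"km":2,"nx":53,"ppr":29,"psa":92,"tik":44}
After op 5 (replace /far 73): {"amb":47,"far":73,"km":2,"nx":53,"ppr":29,"psa":92,"tik":44}
After op 6 (add /s 50): {"amb":47,"far":73,"km":2,"nx":53,"ppr":29,"psa":92,"s":50,"tik":44}
After op 7 (replace /nx 76): {"amb":47,"far":73,"km":2,"nx":76,"ppr":29,"psa":92,"s":50,"tik":44}
Size at the root: 8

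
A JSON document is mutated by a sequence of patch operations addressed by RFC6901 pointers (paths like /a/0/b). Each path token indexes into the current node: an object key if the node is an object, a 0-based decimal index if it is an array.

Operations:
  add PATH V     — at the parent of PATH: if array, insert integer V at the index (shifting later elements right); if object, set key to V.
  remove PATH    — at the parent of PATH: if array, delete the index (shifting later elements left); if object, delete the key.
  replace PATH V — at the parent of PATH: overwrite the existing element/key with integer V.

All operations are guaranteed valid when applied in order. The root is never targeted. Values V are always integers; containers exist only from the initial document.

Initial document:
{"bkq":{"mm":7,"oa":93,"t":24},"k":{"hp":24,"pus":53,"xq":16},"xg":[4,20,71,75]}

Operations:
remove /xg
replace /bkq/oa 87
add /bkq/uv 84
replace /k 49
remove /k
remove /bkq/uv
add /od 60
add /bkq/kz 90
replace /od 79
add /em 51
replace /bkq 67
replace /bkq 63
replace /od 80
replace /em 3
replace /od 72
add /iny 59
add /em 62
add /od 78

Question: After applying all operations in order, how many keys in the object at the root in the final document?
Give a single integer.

Answer: 4

Derivation:
After op 1 (remove /xg): {"bkq":{"mm":7,"oa":93,"t":24},"k":{"hp":24,"pus":53,"xq":16}}
After op 2 (replace /bkq/oa 87): {"bkq":{"mm":7,"oa":87,"t":24},"k":{"hp":24,"pus":53,"xq":16}}
After op 3 (add /bkq/uv 84): {"bkq":{"mm":7,"oa":87,"t":24,"uv":84},"k":{"hp":24,"pus":53,"xq":16}}
After op 4 (replace /k 49): {"bkq":{"mm":7,"oa":87,"t":24,"uv":84},"k":49}
After op 5 (remove /k): {"bkq":{"mm":7,"oa":87,"t":24,"uv":84}}
After op 6 (remove /bkq/uv): {"bkq":{"mm":7,"oa":87,"t":24}}
After op 7 (add /od 60): {"bkq":{"mm":7,"oa":87,"t":24},"od":60}
After op 8 (add /bkq/kz 90): {"bkq":{"kz":90,"mm":7,"oa":87,"t":24},"od":60}
After op 9 (replace /od 79): {"bkq":{"kz":90,"mm":7,"oa":87,"t":24},"od":79}
After op 10 (add /em 51): {"bkq":{"kz":90,"mm":7,"oa":87,"t":24},"em":51,"od":79}
After op 11 (replace /bkq 67): {"bkq":67,"em":51,"od":79}
After op 12 (replace /bkq 63): {"bkq":63,"em":51,"od":79}
After op 13 (replace /od 80): {"bkq":63,"em":51,"od":80}
After op 14 (replace /em 3): {"bkq":63,"em":3,"od":80}
After op 15 (replace /od 72): {"bkq":63,"em":3,"od":72}
After op 16 (add /iny 59): {"bkq":63,"em":3,"iny":59,"od":72}
After op 17 (add /em 62): {"bkq":63,"em":62,"iny":59,"od":72}
After op 18 (add /od 78): {"bkq":63,"em":62,"iny":59,"od":78}
Size at the root: 4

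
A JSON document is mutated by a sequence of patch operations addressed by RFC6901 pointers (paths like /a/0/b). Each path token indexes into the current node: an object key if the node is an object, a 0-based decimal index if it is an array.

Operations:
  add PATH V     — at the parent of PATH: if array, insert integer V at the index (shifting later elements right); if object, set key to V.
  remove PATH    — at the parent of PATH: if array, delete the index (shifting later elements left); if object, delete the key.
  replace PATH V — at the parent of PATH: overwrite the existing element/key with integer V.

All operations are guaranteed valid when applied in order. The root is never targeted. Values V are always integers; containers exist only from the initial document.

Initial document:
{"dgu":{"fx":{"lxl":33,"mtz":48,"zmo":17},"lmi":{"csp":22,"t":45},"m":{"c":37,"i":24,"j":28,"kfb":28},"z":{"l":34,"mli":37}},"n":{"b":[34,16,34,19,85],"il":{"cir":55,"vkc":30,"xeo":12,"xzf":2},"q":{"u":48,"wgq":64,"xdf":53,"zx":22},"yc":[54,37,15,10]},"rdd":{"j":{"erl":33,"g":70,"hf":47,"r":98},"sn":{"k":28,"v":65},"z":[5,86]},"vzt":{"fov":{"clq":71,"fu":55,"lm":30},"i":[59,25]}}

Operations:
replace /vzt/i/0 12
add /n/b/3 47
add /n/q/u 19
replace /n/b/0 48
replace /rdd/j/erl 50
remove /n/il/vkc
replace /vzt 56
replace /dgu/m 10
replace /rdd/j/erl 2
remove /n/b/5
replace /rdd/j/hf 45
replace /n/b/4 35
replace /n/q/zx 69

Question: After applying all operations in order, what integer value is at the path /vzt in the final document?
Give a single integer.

Answer: 56

Derivation:
After op 1 (replace /vzt/i/0 12): {"dgu":{"fx":{"lxl":33,"mtz":48,"zmo":17},"lmi":{"csp":22,"t":45},"m":{"c":37,"i":24,"j":28,"kfb":28},"z":{"l":34,"mli":37}},"n":{"b":[34,16,34,19,85],"il":{"cir":55,"vkc":30,"xeo":12,"xzf":2},"q":{"u":48,"wgq":64,"xdf":53,"zx":22},"yc":[54,37,15,10]},"rdd":{"j":{"erl":33,"g":70,"hf":47,"r":98},"sn":{"k":28,"v":65},"z":[5,86]},"vzt":{"fov":{"clq":71,"fu":55,"lm":30},"i":[12,25]}}
After op 2 (add /n/b/3 47): {"dgu":{"fx":{"lxl":33,"mtz":48,"zmo":17},"lmi":{"csp":22,"t":45},"m":{"c":37,"i":24,"j":28,"kfb":28},"z":{"l":34,"mli":37}},"n":{"b":[34,16,34,47,19,85],"il":{"cir":55,"vkc":30,"xeo":12,"xzf":2},"q":{"u":48,"wgq":64,"xdf":53,"zx":22},"yc":[54,37,15,10]},"rdd":{"j":{"erl":33,"g":70,"hf":47,"r":98},"sn":{"k":28,"v":65},"z":[5,86]},"vzt":{"fov":{"clq":71,"fu":55,"lm":30},"i":[12,25]}}
After op 3 (add /n/q/u 19): {"dgu":{"fx":{"lxl":33,"mtz":48,"zmo":17},"lmi":{"csp":22,"t":45},"m":{"c":37,"i":24,"j":28,"kfb":28},"z":{"l":34,"mli":37}},"n":{"b":[34,16,34,47,19,85],"il":{"cir":55,"vkc":30,"xeo":12,"xzf":2},"q":{"u":19,"wgq":64,"xdf":53,"zx":22},"yc":[54,37,15,10]},"rdd":{"j":{"erl":33,"g":70,"hf":47,"r":98},"sn":{"k":28,"v":65},"z":[5,86]},"vzt":{"fov":{"clq":71,"fu":55,"lm":30},"i":[12,25]}}
After op 4 (replace /n/b/0 48): {"dgu":{"fx":{"lxl":33,"mtz":48,"zmo":17},"lmi":{"csp":22,"t":45},"m":{"c":37,"i":24,"j":28,"kfb":28},"z":{"l":34,"mli":37}},"n":{"b":[48,16,34,47,19,85],"il":{"cir":55,"vkc":30,"xeo":12,"xzf":2},"q":{"u":19,"wgq":64,"xdf":53,"zx":22},"yc":[54,37,15,10]},"rdd":{"j":{"erl":33,"g":70,"hf":47,"r":98},"sn":{"k":28,"v":65},"z":[5,86]},"vzt":{"fov":{"clq":71,"fu":55,"lm":30},"i":[12,25]}}
After op 5 (replace /rdd/j/erl 50): {"dgu":{"fx":{"lxl":33,"mtz":48,"zmo":17},"lmi":{"csp":22,"t":45},"m":{"c":37,"i":24,"j":28,"kfb":28},"z":{"l":34,"mli":37}},"n":{"b":[48,16,34,47,19,85],"il":{"cir":55,"vkc":30,"xeo":12,"xzf":2},"q":{"u":19,"wgq":64,"xdf":53,"zx":22},"yc":[54,37,15,10]},"rdd":{"j":{"erl":50,"g":70,"hf":47,"r":98},"sn":{"k":28,"v":65},"z":[5,86]},"vzt":{"fov":{"clq":71,"fu":55,"lm":30},"i":[12,25]}}
After op 6 (remove /n/il/vkc): {"dgu":{"fx":{"lxl":33,"mtz":48,"zmo":17},"lmi":{"csp":22,"t":45},"m":{"c":37,"i":24,"j":28,"kfb":28},"z":{"l":34,"mli":37}},"n":{"b":[48,16,34,47,19,85],"il":{"cir":55,"xeo":12,"xzf":2},"q":{"u":19,"wgq":64,"xdf":53,"zx":22},"yc":[54,37,15,10]},"rdd":{"j":{"erl":50,"g":70,"hf":47,"r":98},"sn":{"k":28,"v":65},"z":[5,86]},"vzt":{"fov":{"clq":71,"fu":55,"lm":30},"i":[12,25]}}
After op 7 (replace /vzt 56): {"dgu":{"fx":{"lxl":33,"mtz":48,"zmo":17},"lmi":{"csp":22,"t":45},"m":{"c":37,"i":24,"j":28,"kfb":28},"z":{"l":34,"mli":37}},"n":{"b":[48,16,34,47,19,85],"il":{"cir":55,"xeo":12,"xzf":2},"q":{"u":19,"wgq":64,"xdf":53,"zx":22},"yc":[54,37,15,10]},"rdd":{"j":{"erl":50,"g":70,"hf":47,"r":98},"sn":{"k":28,"v":65},"z":[5,86]},"vzt":56}
After op 8 (replace /dgu/m 10): {"dgu":{"fx":{"lxl":33,"mtz":48,"zmo":17},"lmi":{"csp":22,"t":45},"m":10,"z":{"l":34,"mli":37}},"n":{"b":[48,16,34,47,19,85],"il":{"cir":55,"xeo":12,"xzf":2},"q":{"u":19,"wgq":64,"xdf":53,"zx":22},"yc":[54,37,15,10]},"rdd":{"j":{"erl":50,"g":70,"hf":47,"r":98},"sn":{"k":28,"v":65},"z":[5,86]},"vzt":56}
After op 9 (replace /rdd/j/erl 2): {"dgu":{"fx":{"lxl":33,"mtz":48,"zmo":17},"lmi":{"csp":22,"t":45},"m":10,"z":{"l":34,"mli":37}},"n":{"b":[48,16,34,47,19,85],"il":{"cir":55,"xeo":12,"xzf":2},"q":{"u":19,"wgq":64,"xdf":53,"zx":22},"yc":[54,37,15,10]},"rdd":{"j":{"erl":2,"g":70,"hf":47,"r":98},"sn":{"k":28,"v":65},"z":[5,86]},"vzt":56}
After op 10 (remove /n/b/5): {"dgu":{"fx":{"lxl":33,"mtz":48,"zmo":17},"lmi":{"csp":22,"t":45},"m":10,"z":{"l":34,"mli":37}},"n":{"b":[48,16,34,47,19],"il":{"cir":55,"xeo":12,"xzf":2},"q":{"u":19,"wgq":64,"xdf":53,"zx":22},"yc":[54,37,15,10]},"rdd":{"j":{"erl":2,"g":70,"hf":47,"r":98},"sn":{"k":28,"v":65},"z":[5,86]},"vzt":56}
After op 11 (replace /rdd/j/hf 45): {"dgu":{"fx":{"lxl":33,"mtz":48,"zmo":17},"lmi":{"csp":22,"t":45},"m":10,"z":{"l":34,"mli":37}},"n":{"b":[48,16,34,47,19],"il":{"cir":55,"xeo":12,"xzf":2},"q":{"u":19,"wgq":64,"xdf":53,"zx":22},"yc":[54,37,15,10]},"rdd":{"j":{"erl":2,"g":70,"hf":45,"r":98},"sn":{"k":28,"v":65},"z":[5,86]},"vzt":56}
After op 12 (replace /n/b/4 35): {"dgu":{"fx":{"lxl":33,"mtz":48,"zmo":17},"lmi":{"csp":22,"t":45},"m":10,"z":{"l":34,"mli":37}},"n":{"b":[48,16,34,47,35],"il":{"cir":55,"xeo":12,"xzf":2},"q":{"u":19,"wgq":64,"xdf":53,"zx":22},"yc":[54,37,15,10]},"rdd":{"j":{"erl":2,"g":70,"hf":45,"r":98},"sn":{"k":28,"v":65},"z":[5,86]},"vzt":56}
After op 13 (replace /n/q/zx 69): {"dgu":{"fx":{"lxl":33,"mtz":48,"zmo":17},"lmi":{"csp":22,"t":45},"m":10,"z":{"l":34,"mli":37}},"n":{"b":[48,16,34,47,35],"il":{"cir":55,"xeo":12,"xzf":2},"q":{"u":19,"wgq":64,"xdf":53,"zx":69},"yc":[54,37,15,10]},"rdd":{"j":{"erl":2,"g":70,"hf":45,"r":98},"sn":{"k":28,"v":65},"z":[5,86]},"vzt":56}
Value at /vzt: 56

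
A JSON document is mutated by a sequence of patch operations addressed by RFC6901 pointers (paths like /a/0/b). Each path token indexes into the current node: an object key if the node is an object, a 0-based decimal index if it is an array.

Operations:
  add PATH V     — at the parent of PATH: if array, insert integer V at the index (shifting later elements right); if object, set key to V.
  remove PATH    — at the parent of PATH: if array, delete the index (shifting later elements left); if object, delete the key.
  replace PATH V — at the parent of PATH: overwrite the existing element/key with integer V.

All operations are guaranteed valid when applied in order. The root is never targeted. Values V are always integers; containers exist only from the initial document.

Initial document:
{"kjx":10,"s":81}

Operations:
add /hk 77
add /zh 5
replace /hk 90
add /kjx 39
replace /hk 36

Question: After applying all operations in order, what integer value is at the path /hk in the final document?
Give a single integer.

After op 1 (add /hk 77): {"hk":77,"kjx":10,"s":81}
After op 2 (add /zh 5): {"hk":77,"kjx":10,"s":81,"zh":5}
After op 3 (replace /hk 90): {"hk":90,"kjx":10,"s":81,"zh":5}
After op 4 (add /kjx 39): {"hk":90,"kjx":39,"s":81,"zh":5}
After op 5 (replace /hk 36): {"hk":36,"kjx":39,"s":81,"zh":5}
Value at /hk: 36

Answer: 36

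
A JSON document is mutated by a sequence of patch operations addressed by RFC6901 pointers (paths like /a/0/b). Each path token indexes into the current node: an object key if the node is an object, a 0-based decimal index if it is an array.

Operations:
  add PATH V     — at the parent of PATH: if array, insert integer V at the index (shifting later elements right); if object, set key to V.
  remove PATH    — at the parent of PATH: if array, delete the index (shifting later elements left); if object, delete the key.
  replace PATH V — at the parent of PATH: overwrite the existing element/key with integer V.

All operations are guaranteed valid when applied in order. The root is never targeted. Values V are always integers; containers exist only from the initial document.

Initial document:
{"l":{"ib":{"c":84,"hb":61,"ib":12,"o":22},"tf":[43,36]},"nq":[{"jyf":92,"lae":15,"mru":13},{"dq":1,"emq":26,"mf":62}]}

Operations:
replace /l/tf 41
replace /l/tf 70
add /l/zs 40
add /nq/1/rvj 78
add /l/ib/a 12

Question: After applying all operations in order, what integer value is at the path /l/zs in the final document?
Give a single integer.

After op 1 (replace /l/tf 41): {"l":{"ib":{"c":84,"hb":61,"ib":12,"o":22},"tf":41},"nq":[{"jyf":92,"lae":15,"mru":13},{"dq":1,"emq":26,"mf":62}]}
After op 2 (replace /l/tf 70): {"l":{"ib":{"c":84,"hb":61,"ib":12,"o":22},"tf":70},"nq":[{"jyf":92,"lae":15,"mru":13},{"dq":1,"emq":26,"mf":62}]}
After op 3 (add /l/zs 40): {"l":{"ib":{"c":84,"hb":61,"ib":12,"o":22},"tf":70,"zs":40},"nq":[{"jyf":92,"lae":15,"mru":13},{"dq":1,"emq":26,"mf":62}]}
After op 4 (add /nq/1/rvj 78): {"l":{"ib":{"c":84,"hb":61,"ib":12,"o":22},"tf":70,"zs":40},"nq":[{"jyf":92,"lae":15,"mru":13},{"dq":1,"emq":26,"mf":62,"rvj":78}]}
After op 5 (add /l/ib/a 12): {"l":{"ib":{"a":12,"c":84,"hb":61,"ib":12,"o":22},"tf":70,"zs":40},"nq":[{"jyf":92,"lae":15,"mru":13},{"dq":1,"emq":26,"mf":62,"rvj":78}]}
Value at /l/zs: 40

Answer: 40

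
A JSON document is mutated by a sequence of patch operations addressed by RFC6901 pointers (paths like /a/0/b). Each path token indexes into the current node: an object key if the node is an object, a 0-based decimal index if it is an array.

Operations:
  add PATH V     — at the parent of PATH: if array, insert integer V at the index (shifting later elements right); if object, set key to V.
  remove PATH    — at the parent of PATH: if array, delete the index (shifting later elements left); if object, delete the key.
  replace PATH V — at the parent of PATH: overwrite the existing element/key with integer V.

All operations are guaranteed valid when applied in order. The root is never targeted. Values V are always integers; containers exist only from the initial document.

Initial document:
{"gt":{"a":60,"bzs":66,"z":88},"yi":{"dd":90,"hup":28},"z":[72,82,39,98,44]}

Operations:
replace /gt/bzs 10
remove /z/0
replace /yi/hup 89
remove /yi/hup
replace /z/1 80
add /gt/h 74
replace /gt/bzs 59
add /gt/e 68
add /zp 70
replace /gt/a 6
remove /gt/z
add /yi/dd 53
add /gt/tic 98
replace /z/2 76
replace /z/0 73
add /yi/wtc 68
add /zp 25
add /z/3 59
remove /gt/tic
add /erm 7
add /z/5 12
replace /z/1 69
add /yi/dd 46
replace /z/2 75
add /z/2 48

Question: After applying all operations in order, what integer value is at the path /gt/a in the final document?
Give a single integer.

Answer: 6

Derivation:
After op 1 (replace /gt/bzs 10): {"gt":{"a":60,"bzs":10,"z":88},"yi":{"dd":90,"hup":28},"z":[72,82,39,98,44]}
After op 2 (remove /z/0): {"gt":{"a":60,"bzs":10,"z":88},"yi":{"dd":90,"hup":28},"z":[82,39,98,44]}
After op 3 (replace /yi/hup 89): {"gt":{"a":60,"bzs":10,"z":88},"yi":{"dd":90,"hup":89},"z":[82,39,98,44]}
After op 4 (remove /yi/hup): {"gt":{"a":60,"bzs":10,"z":88},"yi":{"dd":90},"z":[82,39,98,44]}
After op 5 (replace /z/1 80): {"gt":{"a":60,"bzs":10,"z":88},"yi":{"dd":90},"z":[82,80,98,44]}
After op 6 (add /gt/h 74): {"gt":{"a":60,"bzs":10,"h":74,"z":88},"yi":{"dd":90},"z":[82,80,98,44]}
After op 7 (replace /gt/bzs 59): {"gt":{"a":60,"bzs":59,"h":74,"z":88},"yi":{"dd":90},"z":[82,80,98,44]}
After op 8 (add /gt/e 68): {"gt":{"a":60,"bzs":59,"e":68,"h":74,"z":88},"yi":{"dd":90},"z":[82,80,98,44]}
After op 9 (add /zp 70): {"gt":{"a":60,"bzs":59,"e":68,"h":74,"z":88},"yi":{"dd":90},"z":[82,80,98,44],"zp":70}
After op 10 (replace /gt/a 6): {"gt":{"a":6,"bzs":59,"e":68,"h":74,"z":88},"yi":{"dd":90},"z":[82,80,98,44],"zp":70}
After op 11 (remove /gt/z): {"gt":{"a":6,"bzs":59,"e":68,"h":74},"yi":{"dd":90},"z":[82,80,98,44],"zp":70}
After op 12 (add /yi/dd 53): {"gt":{"a":6,"bzs":59,"e":68,"h":74},"yi":{"dd":53},"z":[82,80,98,44],"zp":70}
After op 13 (add /gt/tic 98): {"gt":{"a":6,"bzs":59,"e":68,"h":74,"tic":98},"yi":{"dd":53},"z":[82,80,98,44],"zp":70}
After op 14 (replace /z/2 76): {"gt":{"a":6,"bzs":59,"e":68,"h":74,"tic":98},"yi":{"dd":53},"z":[82,80,76,44],"zp":70}
After op 15 (replace /z/0 73): {"gt":{"a":6,"bzs":59,"e":68,"h":74,"tic":98},"yi":{"dd":53},"z":[73,80,76,44],"zp":70}
After op 16 (add /yi/wtc 68): {"gt":{"a":6,"bzs":59,"e":68,"h":74,"tic":98},"yi":{"dd":53,"wtc":68},"z":[73,80,76,44],"zp":70}
After op 17 (add /zp 25): {"gt":{"a":6,"bzs":59,"e":68,"h":74,"tic":98},"yi":{"dd":53,"wtc":68},"z":[73,80,76,44],"zp":25}
After op 18 (add /z/3 59): {"gt":{"a":6,"bzs":59,"e":68,"h":74,"tic":98},"yi":{"dd":53,"wtc":68},"z":[73,80,76,59,44],"zp":25}
After op 19 (remove /gt/tic): {"gt":{"a":6,"bzs":59,"e":68,"h":74},"yi":{"dd":53,"wtc":68},"z":[73,80,76,59,44],"zp":25}
After op 20 (add /erm 7): {"erm":7,"gt":{"a":6,"bzs":59,"e":68,"h":74},"yi":{"dd":53,"wtc":68},"z":[73,80,76,59,44],"zp":25}
After op 21 (add /z/5 12): {"erm":7,"gt":{"a":6,"bzs":59,"e":68,"h":74},"yi":{"dd":53,"wtc":68},"z":[73,80,76,59,44,12],"zp":25}
After op 22 (replace /z/1 69): {"erm":7,"gt":{"a":6,"bzs":59,"e":68,"h":74},"yi":{"dd":53,"wtc":68},"z":[73,69,76,59,44,12],"zp":25}
After op 23 (add /yi/dd 46): {"erm":7,"gt":{"a":6,"bzs":59,"e":68,"h":74},"yi":{"dd":46,"wtc":68},"z":[73,69,76,59,44,12],"zp":25}
After op 24 (replace /z/2 75): {"erm":7,"gt":{"a":6,"bzs":59,"e":68,"h":74},"yi":{"dd":46,"wtc":68},"z":[73,69,75,59,44,12],"zp":25}
After op 25 (add /z/2 48): {"erm":7,"gt":{"a":6,"bzs":59,"e":68,"h":74},"yi":{"dd":46,"wtc":68},"z":[73,69,48,75,59,44,12],"zp":25}
Value at /gt/a: 6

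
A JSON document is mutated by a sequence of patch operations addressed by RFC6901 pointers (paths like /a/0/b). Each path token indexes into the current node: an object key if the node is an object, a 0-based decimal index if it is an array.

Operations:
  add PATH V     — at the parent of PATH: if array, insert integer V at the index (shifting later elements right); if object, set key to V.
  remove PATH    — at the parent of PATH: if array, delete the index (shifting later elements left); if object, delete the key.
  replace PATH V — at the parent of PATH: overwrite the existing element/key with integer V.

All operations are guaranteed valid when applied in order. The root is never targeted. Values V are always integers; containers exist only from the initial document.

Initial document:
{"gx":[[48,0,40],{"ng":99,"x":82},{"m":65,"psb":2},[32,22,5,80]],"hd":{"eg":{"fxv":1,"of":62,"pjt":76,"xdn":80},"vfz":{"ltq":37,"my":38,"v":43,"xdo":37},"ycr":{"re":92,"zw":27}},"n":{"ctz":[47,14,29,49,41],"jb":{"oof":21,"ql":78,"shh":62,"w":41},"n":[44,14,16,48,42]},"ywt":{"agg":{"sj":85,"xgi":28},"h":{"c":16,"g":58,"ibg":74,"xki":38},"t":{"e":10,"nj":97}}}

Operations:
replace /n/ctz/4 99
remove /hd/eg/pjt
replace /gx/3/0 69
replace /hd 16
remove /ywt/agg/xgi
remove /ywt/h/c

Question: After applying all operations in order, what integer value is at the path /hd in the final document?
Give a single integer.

Answer: 16

Derivation:
After op 1 (replace /n/ctz/4 99): {"gx":[[48,0,40],{"ng":99,"x":82},{"m":65,"psb":2},[32,22,5,80]],"hd":{"eg":{"fxv":1,"of":62,"pjt":76,"xdn":80},"vfz":{"ltq":37,"my":38,"v":43,"xdo":37},"ycr":{"re":92,"zw":27}},"n":{"ctz":[47,14,29,49,99],"jb":{"oof":21,"ql":78,"shh":62,"w":41},"n":[44,14,16,48,42]},"ywt":{"agg":{"sj":85,"xgi":28},"h":{"c":16,"g":58,"ibg":74,"xki":38},"t":{"e":10,"nj":97}}}
After op 2 (remove /hd/eg/pjt): {"gx":[[48,0,40],{"ng":99,"x":82},{"m":65,"psb":2},[32,22,5,80]],"hd":{"eg":{"fxv":1,"of":62,"xdn":80},"vfz":{"ltq":37,"my":38,"v":43,"xdo":37},"ycr":{"re":92,"zw":27}},"n":{"ctz":[47,14,29,49,99],"jb":{"oof":21,"ql":78,"shh":62,"w":41},"n":[44,14,16,48,42]},"ywt":{"agg":{"sj":85,"xgi":28},"h":{"c":16,"g":58,"ibg":74,"xki":38},"t":{"e":10,"nj":97}}}
After op 3 (replace /gx/3/0 69): {"gx":[[48,0,40],{"ng":99,"x":82},{"m":65,"psb":2},[69,22,5,80]],"hd":{"eg":{"fxv":1,"of":62,"xdn":80},"vfz":{"ltq":37,"my":38,"v":43,"xdo":37},"ycr":{"re":92,"zw":27}},"n":{"ctz":[47,14,29,49,99],"jb":{"oof":21,"ql":78,"shh":62,"w":41},"n":[44,14,16,48,42]},"ywt":{"agg":{"sj":85,"xgi":28},"h":{"c":16,"g":58,"ibg":74,"xki":38},"t":{"e":10,"nj":97}}}
After op 4 (replace /hd 16): {"gx":[[48,0,40],{"ng":99,"x":82},{"m":65,"psb":2},[69,22,5,80]],"hd":16,"n":{"ctz":[47,14,29,49,99],"jb":{"oof":21,"ql":78,"shh":62,"w":41},"n":[44,14,16,48,42]},"ywt":{"agg":{"sj":85,"xgi":28},"h":{"c":16,"g":58,"ibg":74,"xki":38},"t":{"e":10,"nj":97}}}
After op 5 (remove /ywt/agg/xgi): {"gx":[[48,0,40],{"ng":99,"x":82},{"m":65,"psb":2},[69,22,5,80]],"hd":16,"n":{"ctz":[47,14,29,49,99],"jb":{"oof":21,"ql":78,"shh":62,"w":41},"n":[44,14,16,48,42]},"ywt":{"agg":{"sj":85},"h":{"c":16,"g":58,"ibg":74,"xki":38},"t":{"e":10,"nj":97}}}
After op 6 (remove /ywt/h/c): {"gx":[[48,0,40],{"ng":99,"x":82},{"m":65,"psb":2},[69,22,5,80]],"hd":16,"n":{"ctz":[47,14,29,49,99],"jb":{"oof":21,"ql":78,"shh":62,"w":41},"n":[44,14,16,48,42]},"ywt":{"agg":{"sj":85},"h":{"g":58,"ibg":74,"xki":38},"t":{"e":10,"nj":97}}}
Value at /hd: 16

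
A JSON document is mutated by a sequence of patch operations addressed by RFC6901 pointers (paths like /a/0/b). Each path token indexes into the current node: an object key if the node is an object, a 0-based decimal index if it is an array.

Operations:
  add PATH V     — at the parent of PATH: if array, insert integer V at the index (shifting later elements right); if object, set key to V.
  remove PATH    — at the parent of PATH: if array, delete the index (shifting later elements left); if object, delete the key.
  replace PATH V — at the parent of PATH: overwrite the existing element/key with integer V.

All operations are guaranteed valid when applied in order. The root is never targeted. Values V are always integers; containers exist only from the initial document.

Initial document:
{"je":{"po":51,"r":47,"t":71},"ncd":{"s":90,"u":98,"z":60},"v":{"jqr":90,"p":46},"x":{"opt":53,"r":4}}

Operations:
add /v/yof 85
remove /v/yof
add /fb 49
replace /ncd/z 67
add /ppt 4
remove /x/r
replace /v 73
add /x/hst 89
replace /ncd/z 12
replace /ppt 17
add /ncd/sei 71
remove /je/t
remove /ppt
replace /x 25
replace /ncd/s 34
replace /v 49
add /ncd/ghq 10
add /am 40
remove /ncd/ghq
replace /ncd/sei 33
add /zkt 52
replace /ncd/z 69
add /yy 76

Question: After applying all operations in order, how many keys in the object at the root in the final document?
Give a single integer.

After op 1 (add /v/yof 85): {"je":{"po":51,"r":47,"t":71},"ncd":{"s":90,"u":98,"z":60},"v":{"jqr":90,"p":46,"yof":85},"x":{"opt":53,"r":4}}
After op 2 (remove /v/yof): {"je":{"po":51,"r":47,"t":71},"ncd":{"s":90,"u":98,"z":60},"v":{"jqr":90,"p":46},"x":{"opt":53,"r":4}}
After op 3 (add /fb 49): {"fb":49,"je":{"po":51,"r":47,"t":71},"ncd":{"s":90,"u":98,"z":60},"v":{"jqr":90,"p":46},"x":{"opt":53,"r":4}}
After op 4 (replace /ncd/z 67): {"fb":49,"je":{"po":51,"r":47,"t":71},"ncd":{"s":90,"u":98,"z":67},"v":{"jqr":90,"p":46},"x":{"opt":53,"r":4}}
After op 5 (add /ppt 4): {"fb":49,"je":{"po":51,"r":47,"t":71},"ncd":{"s":90,"u":98,"z":67},"ppt":4,"v":{"jqr":90,"p":46},"x":{"opt":53,"r":4}}
After op 6 (remove /x/r): {"fb":49,"je":{"po":51,"r":47,"t":71},"ncd":{"s":90,"u":98,"z":67},"ppt":4,"v":{"jqr":90,"p":46},"x":{"opt":53}}
After op 7 (replace /v 73): {"fb":49,"je":{"po":51,"r":47,"t":71},"ncd":{"s":90,"u":98,"z":67},"ppt":4,"v":73,"x":{"opt":53}}
After op 8 (add /x/hst 89): {"fb":49,"je":{"po":51,"r":47,"t":71},"ncd":{"s":90,"u":98,"z":67},"ppt":4,"v":73,"x":{"hst":89,"opt":53}}
After op 9 (replace /ncd/z 12): {"fb":49,"je":{"po":51,"r":47,"t":71},"ncd":{"s":90,"u":98,"z":12},"ppt":4,"v":73,"x":{"hst":89,"opt":53}}
After op 10 (replace /ppt 17): {"fb":49,"je":{"po":51,"r":47,"t":71},"ncd":{"s":90,"u":98,"z":12},"ppt":17,"v":73,"x":{"hst":89,"opt":53}}
After op 11 (add /ncd/sei 71): {"fb":49,"je":{"po":51,"r":47,"t":71},"ncd":{"s":90,"sei":71,"u":98,"z":12},"ppt":17,"v":73,"x":{"hst":89,"opt":53}}
After op 12 (remove /je/t): {"fb":49,"je":{"po":51,"r":47},"ncd":{"s":90,"sei":71,"u":98,"z":12},"ppt":17,"v":73,"x":{"hst":89,"opt":53}}
After op 13 (remove /ppt): {"fb":49,"je":{"po":51,"r":47},"ncd":{"s":90,"sei":71,"u":98,"z":12},"v":73,"x":{"hst":89,"opt":53}}
After op 14 (replace /x 25): {"fb":49,"je":{"po":51,"r":47},"ncd":{"s":90,"sei":71,"u":98,"z":12},"v":73,"x":25}
After op 15 (replace /ncd/s 34): {"fb":49,"je":{"po":51,"r":47},"ncd":{"s":34,"sei":71,"u":98,"z":12},"v":73,"x":25}
After op 16 (replace /v 49): {"fb":49,"je":{"po":51,"r":47},"ncd":{"s":34,"sei":71,"u":98,"z":12},"v":49,"x":25}
After op 17 (add /ncd/ghq 10): {"fb":49,"je":{"po":51,"r":47},"ncd":{"ghq":10,"s":34,"sei":71,"u":98,"z":12},"v":49,"x":25}
After op 18 (add /am 40): {"am":40,"fb":49,"je":{"po":51,"r":47},"ncd":{"ghq":10,"s":34,"sei":71,"u":98,"z":12},"v":49,"x":25}
After op 19 (remove /ncd/ghq): {"am":40,"fb":49,"je":{"po":51,"r":47},"ncd":{"s":34,"sei":71,"u":98,"z":12},"v":49,"x":25}
After op 20 (replace /ncd/sei 33): {"am":40,"fb":49,"je":{"po":51,"r":47},"ncd":{"s":34,"sei":33,"u":98,"z":12},"v":49,"x":25}
After op 21 (add /zkt 52): {"am":40,"fb":49,"je":{"po":51,"r":47},"ncd":{"s":34,"sei":33,"u":98,"z":12},"v":49,"x":25,"zkt":52}
After op 22 (replace /ncd/z 69): {"am":40,"fb":49,"je":{"po":51,"r":47},"ncd":{"s":34,"sei":33,"u":98,"z":69},"v":49,"x":25,"zkt":52}
After op 23 (add /yy 76): {"am":40,"fb":49,"je":{"po":51,"r":47},"ncd":{"s":34,"sei":33,"u":98,"z":69},"v":49,"x":25,"yy":76,"zkt":52}
Size at the root: 8

Answer: 8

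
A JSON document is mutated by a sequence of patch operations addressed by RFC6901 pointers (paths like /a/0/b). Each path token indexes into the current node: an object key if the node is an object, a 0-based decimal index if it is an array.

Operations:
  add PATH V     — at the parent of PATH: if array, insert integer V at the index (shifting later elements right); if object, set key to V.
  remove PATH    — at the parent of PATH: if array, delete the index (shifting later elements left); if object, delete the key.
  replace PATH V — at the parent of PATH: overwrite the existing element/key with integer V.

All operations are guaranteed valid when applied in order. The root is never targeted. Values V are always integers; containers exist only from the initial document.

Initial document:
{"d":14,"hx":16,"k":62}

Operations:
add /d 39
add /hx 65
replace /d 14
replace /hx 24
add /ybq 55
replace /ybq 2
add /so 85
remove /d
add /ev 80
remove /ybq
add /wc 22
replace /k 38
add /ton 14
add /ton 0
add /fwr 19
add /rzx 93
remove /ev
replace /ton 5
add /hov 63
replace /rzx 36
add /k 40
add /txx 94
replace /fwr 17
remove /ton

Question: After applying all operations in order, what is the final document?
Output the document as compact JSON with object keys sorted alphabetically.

Answer: {"fwr":17,"hov":63,"hx":24,"k":40,"rzx":36,"so":85,"txx":94,"wc":22}

Derivation:
After op 1 (add /d 39): {"d":39,"hx":16,"k":62}
After op 2 (add /hx 65): {"d":39,"hx":65,"k":62}
After op 3 (replace /d 14): {"d":14,"hx":65,"k":62}
After op 4 (replace /hx 24): {"d":14,"hx":24,"k":62}
After op 5 (add /ybq 55): {"d":14,"hx":24,"k":62,"ybq":55}
After op 6 (replace /ybq 2): {"d":14,"hx":24,"k":62,"ybq":2}
After op 7 (add /so 85): {"d":14,"hx":24,"k":62,"so":85,"ybq":2}
After op 8 (remove /d): {"hx":24,"k":62,"so":85,"ybq":2}
After op 9 (add /ev 80): {"ev":80,"hx":24,"k":62,"so":85,"ybq":2}
After op 10 (remove /ybq): {"ev":80,"hx":24,"k":62,"so":85}
After op 11 (add /wc 22): {"ev":80,"hx":24,"k":62,"so":85,"wc":22}
After op 12 (replace /k 38): {"ev":80,"hx":24,"k":38,"so":85,"wc":22}
After op 13 (add /ton 14): {"ev":80,"hx":24,"k":38,"so":85,"ton":14,"wc":22}
After op 14 (add /ton 0): {"ev":80,"hx":24,"k":38,"so":85,"ton":0,"wc":22}
After op 15 (add /fwr 19): {"ev":80,"fwr":19,"hx":24,"k":38,"so":85,"ton":0,"wc":22}
After op 16 (add /rzx 93): {"ev":80,"fwr":19,"hx":24,"k":38,"rzx":93,"so":85,"ton":0,"wc":22}
After op 17 (remove /ev): {"fwr":19,"hx":24,"k":38,"rzx":93,"so":85,"ton":0,"wc":22}
After op 18 (replace /ton 5): {"fwr":19,"hx":24,"k":38,"rzx":93,"so":85,"ton":5,"wc":22}
After op 19 (add /hov 63): {"fwr":19,"hov":63,"hx":24,"k":38,"rzx":93,"so":85,"ton":5,"wc":22}
After op 20 (replace /rzx 36): {"fwr":19,"hov":63,"hx":24,"k":38,"rzx":36,"so":85,"ton":5,"wc":22}
After op 21 (add /k 40): {"fwr":19,"hov":63,"hx":24,"k":40,"rzx":36,"so":85,"ton":5,"wc":22}
After op 22 (add /txx 94): {"fwr":19,"hov":63,"hx":24,"k":40,"rzx":36,"so":85,"ton":5,"txx":94,"wc":22}
After op 23 (replace /fwr 17): {"fwr":17,"hov":63,"hx":24,"k":40,"rzx":36,"so":85,"ton":5,"txx":94,"wc":22}
After op 24 (remove /ton): {"fwr":17,"hov":63,"hx":24,"k":40,"rzx":36,"so":85,"txx":94,"wc":22}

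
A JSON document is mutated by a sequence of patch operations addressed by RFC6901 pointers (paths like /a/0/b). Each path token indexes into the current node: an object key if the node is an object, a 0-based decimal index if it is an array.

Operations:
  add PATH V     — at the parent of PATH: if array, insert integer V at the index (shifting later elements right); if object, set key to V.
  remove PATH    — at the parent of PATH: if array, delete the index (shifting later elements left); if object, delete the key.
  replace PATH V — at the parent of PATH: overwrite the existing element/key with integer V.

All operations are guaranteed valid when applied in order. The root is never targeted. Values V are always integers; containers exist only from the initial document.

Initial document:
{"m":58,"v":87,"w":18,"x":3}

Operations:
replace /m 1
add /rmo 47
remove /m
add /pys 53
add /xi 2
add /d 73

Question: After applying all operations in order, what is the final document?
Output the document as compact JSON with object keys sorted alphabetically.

Answer: {"d":73,"pys":53,"rmo":47,"v":87,"w":18,"x":3,"xi":2}

Derivation:
After op 1 (replace /m 1): {"m":1,"v":87,"w":18,"x":3}
After op 2 (add /rmo 47): {"m":1,"rmo":47,"v":87,"w":18,"x":3}
After op 3 (remove /m): {"rmo":47,"v":87,"w":18,"x":3}
After op 4 (add /pys 53): {"pys":53,"rmo":47,"v":87,"w":18,"x":3}
After op 5 (add /xi 2): {"pys":53,"rmo":47,"v":87,"w":18,"x":3,"xi":2}
After op 6 (add /d 73): {"d":73,"pys":53,"rmo":47,"v":87,"w":18,"x":3,"xi":2}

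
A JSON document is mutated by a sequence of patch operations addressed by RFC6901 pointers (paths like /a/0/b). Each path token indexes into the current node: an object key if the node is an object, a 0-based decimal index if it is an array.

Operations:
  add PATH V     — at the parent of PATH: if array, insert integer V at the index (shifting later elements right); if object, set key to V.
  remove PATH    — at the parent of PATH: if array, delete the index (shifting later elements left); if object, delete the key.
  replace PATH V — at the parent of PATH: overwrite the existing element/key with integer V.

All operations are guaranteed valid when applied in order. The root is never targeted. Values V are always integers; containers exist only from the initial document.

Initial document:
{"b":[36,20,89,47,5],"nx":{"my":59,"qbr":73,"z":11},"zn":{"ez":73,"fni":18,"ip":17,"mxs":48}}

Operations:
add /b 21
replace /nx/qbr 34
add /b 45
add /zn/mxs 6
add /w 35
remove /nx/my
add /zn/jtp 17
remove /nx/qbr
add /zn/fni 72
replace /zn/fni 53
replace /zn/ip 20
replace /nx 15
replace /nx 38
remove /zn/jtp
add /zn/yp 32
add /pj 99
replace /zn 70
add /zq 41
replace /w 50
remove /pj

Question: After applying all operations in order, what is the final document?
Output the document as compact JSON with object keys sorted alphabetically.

After op 1 (add /b 21): {"b":21,"nx":{"my":59,"qbr":73,"z":11},"zn":{"ez":73,"fni":18,"ip":17,"mxs":48}}
After op 2 (replace /nx/qbr 34): {"b":21,"nx":{"my":59,"qbr":34,"z":11},"zn":{"ez":73,"fni":18,"ip":17,"mxs":48}}
After op 3 (add /b 45): {"b":45,"nx":{"my":59,"qbr":34,"z":11},"zn":{"ez":73,"fni":18,"ip":17,"mxs":48}}
After op 4 (add /zn/mxs 6): {"b":45,"nx":{"my":59,"qbr":34,"z":11},"zn":{"ez":73,"fni":18,"ip":17,"mxs":6}}
After op 5 (add /w 35): {"b":45,"nx":{"my":59,"qbr":34,"z":11},"w":35,"zn":{"ez":73,"fni":18,"ip":17,"mxs":6}}
After op 6 (remove /nx/my): {"b":45,"nx":{"qbr":34,"z":11},"w":35,"zn":{"ez":73,"fni":18,"ip":17,"mxs":6}}
After op 7 (add /zn/jtp 17): {"b":45,"nx":{"qbr":34,"z":11},"w":35,"zn":{"ez":73,"fni":18,"ip":17,"jtp":17,"mxs":6}}
After op 8 (remove /nx/qbr): {"b":45,"nx":{"z":11},"w":35,"zn":{"ez":73,"fni":18,"ip":17,"jtp":17,"mxs":6}}
After op 9 (add /zn/fni 72): {"b":45,"nx":{"z":11},"w":35,"zn":{"ez":73,"fni":72,"ip":17,"jtp":17,"mxs":6}}
After op 10 (replace /zn/fni 53): {"b":45,"nx":{"z":11},"w":35,"zn":{"ez":73,"fni":53,"ip":17,"jtp":17,"mxs":6}}
After op 11 (replace /zn/ip 20): {"b":45,"nx":{"z":11},"w":35,"zn":{"ez":73,"fni":53,"ip":20,"jtp":17,"mxs":6}}
After op 12 (replace /nx 15): {"b":45,"nx":15,"w":35,"zn":{"ez":73,"fni":53,"ip":20,"jtp":17,"mxs":6}}
After op 13 (replace /nx 38): {"b":45,"nx":38,"w":35,"zn":{"ez":73,"fni":53,"ip":20,"jtp":17,"mxs":6}}
After op 14 (remove /zn/jtp): {"b":45,"nx":38,"w":35,"zn":{"ez":73,"fni":53,"ip":20,"mxs":6}}
After op 15 (add /zn/yp 32): {"b":45,"nx":38,"w":35,"zn":{"ez":73,"fni":53,"ip":20,"mxs":6,"yp":32}}
After op 16 (add /pj 99): {"b":45,"nx":38,"pj":99,"w":35,"zn":{"ez":73,"fni":53,"ip":20,"mxs":6,"yp":32}}
After op 17 (replace /zn 70): {"b":45,"nx":38,"pj":99,"w":35,"zn":70}
After op 18 (add /zq 41): {"b":45,"nx":38,"pj":99,"w":35,"zn":70,"zq":41}
After op 19 (replace /w 50): {"b":45,"nx":38,"pj":99,"w":50,"zn":70,"zq":41}
After op 20 (remove /pj): {"b":45,"nx":38,"w":50,"zn":70,"zq":41}

Answer: {"b":45,"nx":38,"w":50,"zn":70,"zq":41}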